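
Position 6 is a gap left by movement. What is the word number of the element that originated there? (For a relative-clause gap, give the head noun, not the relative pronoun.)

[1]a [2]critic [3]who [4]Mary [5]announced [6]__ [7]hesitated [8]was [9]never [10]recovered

2

The gap at 6 is the subject of "hesitated", inside a relative clause.
The relative pronoun is "who" (word 3); it is bound by the head noun immediately before it.
Its filler is the head noun "critic", at word 2.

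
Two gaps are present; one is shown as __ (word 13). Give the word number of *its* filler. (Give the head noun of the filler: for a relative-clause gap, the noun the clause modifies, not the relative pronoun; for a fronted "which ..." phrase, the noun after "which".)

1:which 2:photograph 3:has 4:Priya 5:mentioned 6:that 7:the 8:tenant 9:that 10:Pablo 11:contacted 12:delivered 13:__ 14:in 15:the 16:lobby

The marked gap is the direct object of "delivered".
Its filler is the fronted wh-phrase "which photograph", at word 2.
(The other dependency links word 8 to a gap after word 11.)

2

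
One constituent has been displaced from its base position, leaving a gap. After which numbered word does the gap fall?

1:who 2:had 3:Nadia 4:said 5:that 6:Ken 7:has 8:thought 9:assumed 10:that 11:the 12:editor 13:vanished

8

The displaced element is "who" (word 1).
It is linked across 2 clause boundaries (that → Ø).
It functions as the subject of "assumed", so the gap sits immediately after word 8 ("thought").
Base order: Nadia had said that Ken has thought who assumed that the editor vanished.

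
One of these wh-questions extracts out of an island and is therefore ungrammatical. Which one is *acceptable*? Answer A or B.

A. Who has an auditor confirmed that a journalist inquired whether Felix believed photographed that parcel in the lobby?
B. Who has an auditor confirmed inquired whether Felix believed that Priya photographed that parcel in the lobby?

B

In A, the wh-phrase is extracted from inside a wh-island (introduced by "whether"), which blocks movement.
In B, the extraction path crosses only that-complement boundaries, which are transparent.
So B is grammatical.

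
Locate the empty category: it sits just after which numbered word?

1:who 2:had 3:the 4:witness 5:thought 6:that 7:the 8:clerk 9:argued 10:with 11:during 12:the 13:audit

The displaced element is "who" (word 1).
It is linked across 1 clause boundary (that).
It functions as the object of the preposition "with" of "argued", so the gap sits immediately after word 10 ("with").
Base order: The witness had thought that the clerk argued with who during the audit.

10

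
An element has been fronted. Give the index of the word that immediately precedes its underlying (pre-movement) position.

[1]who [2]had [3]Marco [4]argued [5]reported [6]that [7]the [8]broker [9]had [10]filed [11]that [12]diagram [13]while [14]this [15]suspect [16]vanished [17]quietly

The displaced element is "who" (word 1).
It is linked across 1 clause boundary (Ø).
It functions as the subject of "reported", so the gap sits immediately after word 4 ("argued").
Base order: Marco had argued that who reported that the broker had filed that diagram while this suspect vanished quietly.

4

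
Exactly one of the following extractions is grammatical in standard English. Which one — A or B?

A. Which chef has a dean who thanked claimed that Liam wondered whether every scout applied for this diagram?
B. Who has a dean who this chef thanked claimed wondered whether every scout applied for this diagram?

In A, the wh-phrase is extracted from inside a complex-NP island (relative clause) (introduced by "who"), which blocks movement.
In B, the extraction path crosses only that-complement boundaries, which are transparent.
So B is grammatical.

B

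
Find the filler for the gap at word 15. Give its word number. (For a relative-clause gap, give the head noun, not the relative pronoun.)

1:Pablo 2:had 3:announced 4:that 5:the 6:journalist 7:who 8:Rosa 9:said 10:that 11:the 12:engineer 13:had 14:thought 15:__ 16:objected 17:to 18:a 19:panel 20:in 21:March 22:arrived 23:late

6

The gap at 15 is the subject of "objected", inside a relative clause.
The relative pronoun is "who" (word 7); it is bound by the head noun immediately before it.
Its filler is the head noun "journalist", at word 6.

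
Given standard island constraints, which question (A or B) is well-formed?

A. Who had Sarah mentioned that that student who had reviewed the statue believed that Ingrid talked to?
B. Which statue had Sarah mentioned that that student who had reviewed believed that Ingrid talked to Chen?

A

In B, the wh-phrase is extracted from inside a complex-NP island (relative clause) (introduced by "who"), which blocks movement.
In A, the extraction path crosses only that-complement boundaries, which are transparent.
So A is grammatical.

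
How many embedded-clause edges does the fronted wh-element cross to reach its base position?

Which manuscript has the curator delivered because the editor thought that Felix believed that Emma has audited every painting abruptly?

0

"which manuscript" originates inside the matrix clause — no clause boundary is crossed.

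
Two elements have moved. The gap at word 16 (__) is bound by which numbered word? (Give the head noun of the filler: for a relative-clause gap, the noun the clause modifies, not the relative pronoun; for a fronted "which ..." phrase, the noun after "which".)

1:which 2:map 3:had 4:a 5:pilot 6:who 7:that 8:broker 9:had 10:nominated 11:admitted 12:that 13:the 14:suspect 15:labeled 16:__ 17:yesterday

2

The marked gap is the direct object of "labeled".
Its filler is the fronted wh-phrase "which map", at word 2.
(The other dependency links word 5 to a gap after word 10.)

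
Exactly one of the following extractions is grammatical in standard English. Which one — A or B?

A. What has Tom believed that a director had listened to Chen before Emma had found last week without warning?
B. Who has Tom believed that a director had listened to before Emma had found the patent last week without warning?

In A, the wh-phrase is extracted from inside an adjunct island (introduced by "before"), which blocks movement.
In B, the extraction path crosses only that-complement boundaries, which are transparent.
So B is grammatical.

B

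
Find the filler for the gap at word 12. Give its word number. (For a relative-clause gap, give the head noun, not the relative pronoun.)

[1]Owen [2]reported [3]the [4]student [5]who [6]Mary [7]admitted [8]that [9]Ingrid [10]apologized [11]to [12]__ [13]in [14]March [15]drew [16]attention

The gap at 12 is the prepositional object of "apologized", inside a relative clause.
The relative pronoun is "who" (word 5); it is bound by the head noun immediately before it.
Its filler is the head noun "student", at word 4.

4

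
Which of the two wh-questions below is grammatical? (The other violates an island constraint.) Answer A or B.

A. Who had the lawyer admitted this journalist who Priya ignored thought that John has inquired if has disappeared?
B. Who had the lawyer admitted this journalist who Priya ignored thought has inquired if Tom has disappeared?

B

In A, the wh-phrase is extracted from inside a wh-island (introduced by "if"), which blocks movement.
In B, the extraction path crosses only that-complement boundaries, which are transparent.
So B is grammatical.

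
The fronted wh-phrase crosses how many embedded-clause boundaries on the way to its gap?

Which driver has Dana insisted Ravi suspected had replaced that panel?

2

"which driver" is extracted from the subject of "replaced".
Boundaries crossed, outermost first: [Ø], [Ø] — 2 in total.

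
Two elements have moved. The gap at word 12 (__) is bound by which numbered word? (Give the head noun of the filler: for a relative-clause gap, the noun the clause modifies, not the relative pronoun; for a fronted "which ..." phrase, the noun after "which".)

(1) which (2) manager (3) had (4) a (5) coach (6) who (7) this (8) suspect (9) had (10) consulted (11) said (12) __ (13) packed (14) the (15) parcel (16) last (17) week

The marked gap is the subject of "packed".
Its filler is the fronted wh-phrase "which manager", at word 2.
(The other dependency links word 5 to a gap after word 10.)

2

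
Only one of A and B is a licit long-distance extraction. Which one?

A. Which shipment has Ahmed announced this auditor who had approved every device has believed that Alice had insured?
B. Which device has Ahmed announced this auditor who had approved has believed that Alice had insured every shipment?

In B, the wh-phrase is extracted from inside a complex-NP island (relative clause) (introduced by "who"), which blocks movement.
In A, the extraction path crosses only that-complement boundaries, which are transparent.
So A is grammatical.

A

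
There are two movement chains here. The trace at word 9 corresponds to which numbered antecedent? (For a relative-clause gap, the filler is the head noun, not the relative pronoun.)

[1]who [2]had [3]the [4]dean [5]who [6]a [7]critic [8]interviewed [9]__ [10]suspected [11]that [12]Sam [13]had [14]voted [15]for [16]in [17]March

The marked gap is inside the relative clause, the direct object of "interviewed".
Its filler is the head noun "dean" (via "who"), at word 4.
(The other dependency links word 1 to a gap after word 15.)

4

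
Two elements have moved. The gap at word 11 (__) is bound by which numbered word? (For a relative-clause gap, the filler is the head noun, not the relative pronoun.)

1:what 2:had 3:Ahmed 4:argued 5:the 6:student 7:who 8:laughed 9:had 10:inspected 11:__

The marked gap is the direct object of "inspected".
Its filler is the fronted wh-phrase "what", at word 1.
(The other dependency links word 6 to a gap after word 7.)

1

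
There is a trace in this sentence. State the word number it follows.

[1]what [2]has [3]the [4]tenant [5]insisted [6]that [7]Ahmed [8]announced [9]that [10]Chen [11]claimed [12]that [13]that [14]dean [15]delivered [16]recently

The displaced element is "what" (word 1).
It is linked across 3 clause boundaries (that → that → that).
It functions as the direct object of "delivered", so the gap sits immediately after word 15 ("delivered").
Base order: The tenant has insisted that Ahmed announced that Chen claimed that that dean delivered what recently.

15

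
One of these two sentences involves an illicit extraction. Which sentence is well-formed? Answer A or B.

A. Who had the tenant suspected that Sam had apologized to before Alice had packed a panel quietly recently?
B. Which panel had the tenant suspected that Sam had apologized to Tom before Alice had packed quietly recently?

A

In B, the wh-phrase is extracted from inside an adjunct island (introduced by "before"), which blocks movement.
In A, the extraction path crosses only that-complement boundaries, which are transparent.
So A is grammatical.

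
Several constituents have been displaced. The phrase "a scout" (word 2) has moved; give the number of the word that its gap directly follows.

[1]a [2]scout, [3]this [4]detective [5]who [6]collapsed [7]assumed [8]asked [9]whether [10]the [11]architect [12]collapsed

7

The displaced element is "a scout" (word 2).
It is linked across 1 clause boundary (Ø).
It functions as the subject of "asked", so the gap sits immediately after word 7 ("assumed").
Base order: This detective who collapsed assumed a scout asked whether the architect collapsed.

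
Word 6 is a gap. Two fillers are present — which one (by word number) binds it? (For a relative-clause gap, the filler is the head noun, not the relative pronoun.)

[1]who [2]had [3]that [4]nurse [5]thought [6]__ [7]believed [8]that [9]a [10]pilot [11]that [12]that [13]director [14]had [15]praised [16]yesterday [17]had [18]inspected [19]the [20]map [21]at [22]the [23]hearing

The marked gap is the subject of "believed".
Its filler is the fronted wh-phrase "who", at word 1.
(The other dependency links word 10 to a gap after word 15.)

1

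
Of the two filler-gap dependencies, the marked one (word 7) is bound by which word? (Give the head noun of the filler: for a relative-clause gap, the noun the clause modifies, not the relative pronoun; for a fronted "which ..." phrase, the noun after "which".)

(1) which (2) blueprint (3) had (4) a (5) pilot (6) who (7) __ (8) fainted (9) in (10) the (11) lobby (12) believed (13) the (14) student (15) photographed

5

The marked gap is inside the relative clause, the subject of "fainted".
Its filler is the head noun "pilot" (via "who"), at word 5.
(The other dependency links word 2 to a gap after word 15.)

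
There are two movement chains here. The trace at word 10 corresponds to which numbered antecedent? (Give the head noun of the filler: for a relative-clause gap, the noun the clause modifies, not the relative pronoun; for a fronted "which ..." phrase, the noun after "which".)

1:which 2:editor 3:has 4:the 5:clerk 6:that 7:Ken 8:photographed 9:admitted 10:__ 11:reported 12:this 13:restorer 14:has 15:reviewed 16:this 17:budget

The marked gap is the subject of "reported".
Its filler is the fronted wh-phrase "which editor", at word 2.
(The other dependency links word 5 to a gap after word 8.)

2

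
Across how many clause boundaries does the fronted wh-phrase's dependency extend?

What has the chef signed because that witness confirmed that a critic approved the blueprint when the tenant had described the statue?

0

"what" originates inside the matrix clause — no clause boundary is crossed.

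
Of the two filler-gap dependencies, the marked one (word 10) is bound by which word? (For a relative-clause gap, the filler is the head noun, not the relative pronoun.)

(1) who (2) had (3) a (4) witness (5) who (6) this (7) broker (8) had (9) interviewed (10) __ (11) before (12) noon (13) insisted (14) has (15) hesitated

The marked gap is inside the relative clause, the direct object of "interviewed".
Its filler is the head noun "witness" (via "who"), at word 4.
(The other dependency links word 1 to a gap after word 13.)

4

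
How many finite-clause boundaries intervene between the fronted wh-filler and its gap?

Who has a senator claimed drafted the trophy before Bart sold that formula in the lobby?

1

"who" is extracted from the subject of "drafted".
Boundaries crossed, outermost first: [Ø] — 1 in total.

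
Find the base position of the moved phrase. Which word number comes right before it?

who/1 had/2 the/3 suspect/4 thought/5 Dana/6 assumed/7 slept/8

7

The displaced element is "who" (word 1).
It is linked across 2 clause boundaries (Ø → Ø).
It functions as the subject of "slept", so the gap sits immediately after word 7 ("assumed").
Base order: The suspect had thought Dana assumed that who slept.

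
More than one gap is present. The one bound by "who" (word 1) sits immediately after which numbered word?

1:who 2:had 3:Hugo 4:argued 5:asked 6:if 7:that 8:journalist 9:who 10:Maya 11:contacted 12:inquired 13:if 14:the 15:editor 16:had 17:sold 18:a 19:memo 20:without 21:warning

4

The displaced element is "who" (word 1).
It is linked across 1 clause boundary (Ø).
It functions as the subject of "asked", so the gap sits immediately after word 4 ("argued").
Base order: Hugo had argued that who asked if that journalist who Maya contacted inquired if the editor had sold a memo without warning.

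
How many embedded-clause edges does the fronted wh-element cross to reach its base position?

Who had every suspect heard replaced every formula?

1

"who" is extracted from the subject of "replaced".
Boundaries crossed, outermost first: [Ø] — 1 in total.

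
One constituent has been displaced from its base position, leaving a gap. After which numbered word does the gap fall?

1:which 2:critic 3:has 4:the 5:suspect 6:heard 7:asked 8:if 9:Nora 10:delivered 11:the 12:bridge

The displaced element is "which critic" (word 2).
It is linked across 1 clause boundary (Ø).
It functions as the subject of "asked", so the gap sits immediately after word 6 ("heard").
Base order: The suspect has heard that which critic asked if Nora delivered the bridge.

6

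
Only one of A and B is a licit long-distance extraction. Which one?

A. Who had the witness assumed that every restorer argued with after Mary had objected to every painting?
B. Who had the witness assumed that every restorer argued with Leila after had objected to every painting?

A

In B, the wh-phrase is extracted from inside an adjunct island (introduced by "after"), which blocks movement.
In A, the extraction path crosses only that-complement boundaries, which are transparent.
So A is grammatical.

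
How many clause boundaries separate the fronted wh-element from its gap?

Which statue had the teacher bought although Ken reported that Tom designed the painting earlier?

0

"which statue" originates inside the matrix clause — no clause boundary is crossed.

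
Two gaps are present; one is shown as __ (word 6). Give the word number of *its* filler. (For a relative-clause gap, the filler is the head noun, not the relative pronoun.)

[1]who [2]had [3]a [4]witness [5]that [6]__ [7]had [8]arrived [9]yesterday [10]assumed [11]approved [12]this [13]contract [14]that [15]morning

The marked gap is inside the relative clause, the subject of "arrived".
Its filler is the head noun "witness" (via "that"), at word 4.
(The other dependency links word 1 to a gap after word 10.)

4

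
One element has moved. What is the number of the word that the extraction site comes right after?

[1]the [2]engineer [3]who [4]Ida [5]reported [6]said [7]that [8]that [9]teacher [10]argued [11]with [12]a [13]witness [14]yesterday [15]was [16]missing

The displaced element is "the engineer" (word 2).
It is linked across 1 clause boundary (Ø).
It functions as the subject of "said", so the gap sits immediately after word 5 ("reported").
Base order: Ida reported the engineer said that that teacher argued with a witness yesterday.

5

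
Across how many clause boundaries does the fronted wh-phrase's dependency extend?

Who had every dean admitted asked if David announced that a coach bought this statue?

"who" is extracted from the subject of "asked".
Boundaries crossed, outermost first: [Ø] — 1 in total.

1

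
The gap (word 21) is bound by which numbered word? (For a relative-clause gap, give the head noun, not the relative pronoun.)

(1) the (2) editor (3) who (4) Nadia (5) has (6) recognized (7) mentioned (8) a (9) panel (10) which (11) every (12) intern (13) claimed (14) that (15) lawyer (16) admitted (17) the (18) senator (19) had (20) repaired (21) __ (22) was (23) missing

9

The gap at 21 is the object of "repaired", inside a relative clause.
The relative pronoun is "which" (word 10); it is bound by the head noun immediately before it.
Its filler is the head noun "panel", at word 9.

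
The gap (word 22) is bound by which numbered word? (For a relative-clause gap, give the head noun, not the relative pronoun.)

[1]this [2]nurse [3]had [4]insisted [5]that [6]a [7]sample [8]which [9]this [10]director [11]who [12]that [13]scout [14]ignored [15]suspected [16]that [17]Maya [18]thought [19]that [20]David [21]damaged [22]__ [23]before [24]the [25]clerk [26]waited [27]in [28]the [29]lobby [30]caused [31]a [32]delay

The gap at 22 is the object of "damaged", inside a relative clause.
The relative pronoun is "which" (word 8); it is bound by the head noun immediately before it.
Its filler is the head noun "sample", at word 7.

7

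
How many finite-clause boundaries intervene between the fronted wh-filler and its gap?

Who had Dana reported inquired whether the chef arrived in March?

"who" is extracted from the subject of "inquired".
Boundaries crossed, outermost first: [Ø] — 1 in total.

1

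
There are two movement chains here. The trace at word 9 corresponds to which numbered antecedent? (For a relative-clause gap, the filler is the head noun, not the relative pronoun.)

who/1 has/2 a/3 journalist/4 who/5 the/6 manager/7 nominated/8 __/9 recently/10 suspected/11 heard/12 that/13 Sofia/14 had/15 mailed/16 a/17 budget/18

4

The marked gap is inside the relative clause, the direct object of "nominated".
Its filler is the head noun "journalist" (via "who"), at word 4.
(The other dependency links word 1 to a gap after word 11.)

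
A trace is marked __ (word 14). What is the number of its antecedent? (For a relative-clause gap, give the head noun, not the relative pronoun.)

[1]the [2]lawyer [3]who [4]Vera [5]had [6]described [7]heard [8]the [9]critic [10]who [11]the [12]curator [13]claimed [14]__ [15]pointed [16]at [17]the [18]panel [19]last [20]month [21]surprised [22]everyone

9

The gap at 14 is the subject of "pointed", inside a relative clause.
The relative pronoun is "who" (word 10); it is bound by the head noun immediately before it.
Its filler is the head noun "critic", at word 9.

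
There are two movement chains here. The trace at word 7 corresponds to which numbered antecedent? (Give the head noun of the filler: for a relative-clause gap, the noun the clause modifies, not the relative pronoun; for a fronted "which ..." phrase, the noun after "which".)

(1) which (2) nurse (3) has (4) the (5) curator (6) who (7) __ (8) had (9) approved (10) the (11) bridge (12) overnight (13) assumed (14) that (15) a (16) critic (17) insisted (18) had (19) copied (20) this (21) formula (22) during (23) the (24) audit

5

The marked gap is inside the relative clause, the subject of "approved".
Its filler is the head noun "curator" (via "who"), at word 5.
(The other dependency links word 2 to a gap after word 17.)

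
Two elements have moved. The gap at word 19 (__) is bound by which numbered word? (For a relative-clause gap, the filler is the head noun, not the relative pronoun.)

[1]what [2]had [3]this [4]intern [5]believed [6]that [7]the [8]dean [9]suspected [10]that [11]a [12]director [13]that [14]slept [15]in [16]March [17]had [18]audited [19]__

1

The marked gap is the direct object of "audited".
Its filler is the fronted wh-phrase "what", at word 1.
(The other dependency links word 12 to a gap after word 13.)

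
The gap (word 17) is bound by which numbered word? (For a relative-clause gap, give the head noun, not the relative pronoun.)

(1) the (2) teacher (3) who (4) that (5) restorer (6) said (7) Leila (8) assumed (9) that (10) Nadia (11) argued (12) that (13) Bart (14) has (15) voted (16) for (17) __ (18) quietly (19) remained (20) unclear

The gap at 17 is the prepositional object of "voted", inside a relative clause.
The relative pronoun is "who" (word 3); it is bound by the head noun immediately before it.
Its filler is the head noun "teacher", at word 2.

2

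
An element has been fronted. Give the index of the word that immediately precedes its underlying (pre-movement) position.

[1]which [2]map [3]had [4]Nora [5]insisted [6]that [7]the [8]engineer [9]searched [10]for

10

The displaced element is "which map" (word 2).
It is linked across 1 clause boundary (that).
It functions as the object of the preposition "for" of "searched", so the gap sits immediately after word 10 ("for").
Base order: Nora had insisted that the engineer searched for which map.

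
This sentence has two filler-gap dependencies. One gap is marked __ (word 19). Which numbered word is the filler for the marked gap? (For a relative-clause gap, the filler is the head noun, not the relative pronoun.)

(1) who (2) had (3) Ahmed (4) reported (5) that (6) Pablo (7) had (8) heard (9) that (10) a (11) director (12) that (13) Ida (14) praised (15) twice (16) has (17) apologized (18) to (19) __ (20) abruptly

1

The marked gap is the object of the preposition "to" of "apologized".
Its filler is the fronted wh-phrase "who", at word 1.
(The other dependency links word 11 to a gap after word 14.)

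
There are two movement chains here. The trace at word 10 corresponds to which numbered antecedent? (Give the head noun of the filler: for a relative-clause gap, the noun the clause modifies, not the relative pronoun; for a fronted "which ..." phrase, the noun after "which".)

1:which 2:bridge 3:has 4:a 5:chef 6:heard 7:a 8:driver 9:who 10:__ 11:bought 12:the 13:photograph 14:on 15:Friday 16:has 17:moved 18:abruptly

8

The marked gap is inside the relative clause, the subject of "bought".
Its filler is the head noun "driver" (via "who"), at word 8.
(The other dependency links word 2 to a gap after word 17.)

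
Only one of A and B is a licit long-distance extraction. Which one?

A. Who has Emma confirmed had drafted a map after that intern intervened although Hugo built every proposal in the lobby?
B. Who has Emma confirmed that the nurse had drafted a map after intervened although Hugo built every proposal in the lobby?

In B, the wh-phrase is extracted from inside an adjunct island (introduced by "after"), which blocks movement.
In A, the extraction path crosses only that-complement boundaries, which are transparent.
So A is grammatical.

A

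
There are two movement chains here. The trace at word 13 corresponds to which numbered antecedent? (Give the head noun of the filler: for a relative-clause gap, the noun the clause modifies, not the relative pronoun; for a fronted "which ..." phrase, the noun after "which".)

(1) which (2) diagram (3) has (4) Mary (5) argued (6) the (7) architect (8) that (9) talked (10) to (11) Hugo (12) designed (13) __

The marked gap is the direct object of "designed".
Its filler is the fronted wh-phrase "which diagram", at word 2.
(The other dependency links word 7 to a gap after word 8.)

2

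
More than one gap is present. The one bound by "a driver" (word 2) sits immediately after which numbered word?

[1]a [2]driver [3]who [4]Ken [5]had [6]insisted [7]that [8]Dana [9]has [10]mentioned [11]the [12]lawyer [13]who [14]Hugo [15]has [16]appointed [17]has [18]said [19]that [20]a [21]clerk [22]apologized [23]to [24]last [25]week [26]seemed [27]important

The displaced element is "a driver" (word 2).
It is linked across 3 clause boundaries (that → Ø → that).
It functions as the object of the preposition "to" of "apologized", so the gap sits immediately after word 23 ("to").
Base order: Ken had insisted that Dana has mentioned the lawyer who Hugo has appointed has said that a clerk apologized to a driver last week.

23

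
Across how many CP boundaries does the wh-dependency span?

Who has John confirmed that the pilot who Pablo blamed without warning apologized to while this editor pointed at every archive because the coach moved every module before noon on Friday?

1

"who" is extracted from the PP object of "apologized".
Boundaries crossed, outermost first: [that] — 1 in total.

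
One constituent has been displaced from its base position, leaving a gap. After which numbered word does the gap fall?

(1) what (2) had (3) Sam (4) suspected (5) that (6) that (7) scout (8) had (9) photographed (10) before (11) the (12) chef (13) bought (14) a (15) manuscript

The displaced element is "what" (word 1).
It is linked across 1 clause boundary (that).
It functions as the direct object of "photographed", so the gap sits immediately after word 9 ("photographed").
Base order: Sam had suspected that that scout had photographed what before the chef bought a manuscript.

9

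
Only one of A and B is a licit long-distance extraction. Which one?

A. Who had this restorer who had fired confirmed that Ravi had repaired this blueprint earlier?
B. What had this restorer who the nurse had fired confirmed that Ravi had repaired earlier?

In A, the wh-phrase is extracted from inside a complex-NP island (relative clause) (introduced by "who"), which blocks movement.
In B, the extraction path crosses only that-complement boundaries, which are transparent.
So B is grammatical.

B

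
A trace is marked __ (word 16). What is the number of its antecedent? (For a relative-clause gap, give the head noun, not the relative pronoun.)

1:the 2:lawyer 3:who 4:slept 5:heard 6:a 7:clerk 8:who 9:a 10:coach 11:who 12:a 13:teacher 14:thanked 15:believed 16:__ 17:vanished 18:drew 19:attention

7

The gap at 16 is the subject of "vanished", inside a relative clause.
The relative pronoun is "who" (word 8); it is bound by the head noun immediately before it.
Its filler is the head noun "clerk", at word 7.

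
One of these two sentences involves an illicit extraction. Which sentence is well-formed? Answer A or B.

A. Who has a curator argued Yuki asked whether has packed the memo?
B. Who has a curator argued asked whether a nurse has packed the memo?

B

In A, the wh-phrase is extracted from inside a wh-island (introduced by "whether"), which blocks movement.
In B, the extraction path crosses only that-complement boundaries, which are transparent.
So B is grammatical.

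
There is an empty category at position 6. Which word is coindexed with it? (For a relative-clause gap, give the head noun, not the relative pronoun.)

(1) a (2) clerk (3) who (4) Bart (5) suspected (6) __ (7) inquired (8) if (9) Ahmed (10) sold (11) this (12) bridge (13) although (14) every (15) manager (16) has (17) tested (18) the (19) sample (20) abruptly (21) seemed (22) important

The gap at 6 is the subject of "inquired", inside a relative clause.
The relative pronoun is "who" (word 3); it is bound by the head noun immediately before it.
Its filler is the head noun "clerk", at word 2.

2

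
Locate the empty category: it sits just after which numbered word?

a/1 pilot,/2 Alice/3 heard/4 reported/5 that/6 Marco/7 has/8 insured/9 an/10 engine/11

The displaced element is "a pilot" (word 2).
It is linked across 1 clause boundary (Ø).
It functions as the subject of "reported", so the gap sits immediately after word 4 ("heard").
Base order: Alice heard a pilot reported that Marco has insured an engine.

4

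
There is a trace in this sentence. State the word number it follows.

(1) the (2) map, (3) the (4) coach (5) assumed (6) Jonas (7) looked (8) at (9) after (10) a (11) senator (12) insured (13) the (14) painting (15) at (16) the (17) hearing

8

The displaced element is "the map" (word 2).
It is linked across 1 clause boundary (Ø).
It functions as the object of the preposition "at" of "looked", so the gap sits immediately after word 8 ("at").
Base order: The coach assumed Jonas looked at the map after a senator insured the painting at the hearing.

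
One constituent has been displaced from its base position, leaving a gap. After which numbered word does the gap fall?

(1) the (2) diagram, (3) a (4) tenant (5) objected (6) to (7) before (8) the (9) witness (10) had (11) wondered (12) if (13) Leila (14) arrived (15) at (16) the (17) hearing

The displaced element is "the diagram" (word 2).
It functions as the object of the preposition "to" of "objected", so the gap sits immediately after word 6 ("to").
Base order: A tenant objected to the diagram before the witness had wondered if Leila arrived at the hearing.

6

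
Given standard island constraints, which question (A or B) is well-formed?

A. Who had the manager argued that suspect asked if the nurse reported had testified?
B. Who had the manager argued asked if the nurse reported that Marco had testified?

B

In A, the wh-phrase is extracted from inside a wh-island (introduced by "if"), which blocks movement.
In B, the extraction path crosses only that-complement boundaries, which are transparent.
So B is grammatical.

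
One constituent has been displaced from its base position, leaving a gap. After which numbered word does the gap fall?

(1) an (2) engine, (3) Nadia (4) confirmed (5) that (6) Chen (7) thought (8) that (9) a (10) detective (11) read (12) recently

The displaced element is "an engine" (word 2).
It is linked across 2 clause boundaries (that → that).
It functions as the direct object of "read", so the gap sits immediately after word 11 ("read").
Base order: Nadia confirmed that Chen thought that a detective read an engine recently.

11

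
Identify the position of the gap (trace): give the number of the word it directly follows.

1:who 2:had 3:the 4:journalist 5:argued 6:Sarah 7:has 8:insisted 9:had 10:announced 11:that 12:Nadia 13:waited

8

The displaced element is "who" (word 1).
It is linked across 2 clause boundaries (Ø → Ø).
It functions as the subject of "announced", so the gap sits immediately after word 8 ("insisted").
Base order: The journalist had argued Sarah has insisted who had announced that Nadia waited.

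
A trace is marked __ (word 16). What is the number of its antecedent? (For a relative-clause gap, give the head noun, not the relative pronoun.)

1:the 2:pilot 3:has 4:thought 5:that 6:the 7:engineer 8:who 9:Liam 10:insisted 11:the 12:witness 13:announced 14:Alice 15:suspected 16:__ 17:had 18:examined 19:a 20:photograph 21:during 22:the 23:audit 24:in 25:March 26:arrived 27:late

The gap at 16 is the subject of "examined", inside a relative clause.
The relative pronoun is "who" (word 8); it is bound by the head noun immediately before it.
Its filler is the head noun "engineer", at word 7.

7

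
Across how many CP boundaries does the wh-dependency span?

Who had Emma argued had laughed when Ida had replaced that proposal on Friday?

1

"who" is extracted from the subject of "laughed".
Boundaries crossed, outermost first: [Ø] — 1 in total.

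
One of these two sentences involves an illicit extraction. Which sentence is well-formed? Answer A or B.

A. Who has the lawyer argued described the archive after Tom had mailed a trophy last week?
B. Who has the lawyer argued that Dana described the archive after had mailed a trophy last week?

A

In B, the wh-phrase is extracted from inside an adjunct island (introduced by "after"), which blocks movement.
In A, the extraction path crosses only that-complement boundaries, which are transparent.
So A is grammatical.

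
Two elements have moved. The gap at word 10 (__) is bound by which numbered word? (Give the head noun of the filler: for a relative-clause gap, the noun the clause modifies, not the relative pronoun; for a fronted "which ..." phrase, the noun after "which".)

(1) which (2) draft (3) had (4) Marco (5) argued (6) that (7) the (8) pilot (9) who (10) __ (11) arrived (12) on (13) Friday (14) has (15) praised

The marked gap is inside the relative clause, the subject of "arrived".
Its filler is the head noun "pilot" (via "who"), at word 8.
(The other dependency links word 2 to a gap after word 15.)

8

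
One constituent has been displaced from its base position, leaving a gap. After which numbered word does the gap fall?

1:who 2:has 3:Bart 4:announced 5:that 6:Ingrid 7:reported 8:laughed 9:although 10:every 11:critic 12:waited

The displaced element is "who" (word 1).
It is linked across 2 clause boundaries (that → Ø).
It functions as the subject of "laughed", so the gap sits immediately after word 7 ("reported").
Base order: Bart has announced that Ingrid reported who laughed although every critic waited.

7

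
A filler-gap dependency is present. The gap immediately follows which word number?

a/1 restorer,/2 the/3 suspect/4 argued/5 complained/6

5

The displaced element is "a restorer" (word 2).
It is linked across 1 clause boundary (Ø).
It functions as the subject of "complained", so the gap sits immediately after word 5 ("argued").
Base order: The suspect argued that a restorer complained.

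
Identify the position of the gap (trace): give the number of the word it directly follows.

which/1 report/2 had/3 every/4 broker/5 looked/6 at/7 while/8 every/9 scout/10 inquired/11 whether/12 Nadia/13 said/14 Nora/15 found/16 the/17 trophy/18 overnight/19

The displaced element is "which report" (word 2).
It functions as the object of the preposition "at" of "looked", so the gap sits immediately after word 7 ("at").
Base order: Every broker had looked at which report while every scout inquired whether Nadia said Nora found the trophy overnight.

7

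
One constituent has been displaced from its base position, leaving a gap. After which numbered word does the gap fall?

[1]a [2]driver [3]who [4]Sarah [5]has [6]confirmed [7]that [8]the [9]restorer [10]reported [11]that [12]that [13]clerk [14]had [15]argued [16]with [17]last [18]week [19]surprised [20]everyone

The displaced element is "a driver" (word 2).
It is linked across 2 clause boundaries (that → that).
It functions as the object of the preposition "with" of "argued", so the gap sits immediately after word 16 ("with").
Base order: Sarah has confirmed that the restorer reported that that clerk had argued with a driver last week.

16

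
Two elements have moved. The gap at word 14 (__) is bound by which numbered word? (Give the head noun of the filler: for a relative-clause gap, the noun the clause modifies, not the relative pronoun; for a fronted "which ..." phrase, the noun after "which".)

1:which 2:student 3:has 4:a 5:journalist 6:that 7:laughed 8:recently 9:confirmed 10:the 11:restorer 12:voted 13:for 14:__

2

The marked gap is the object of the preposition "for" of "voted".
Its filler is the fronted wh-phrase "which student", at word 2.
(The other dependency links word 5 to a gap after word 6.)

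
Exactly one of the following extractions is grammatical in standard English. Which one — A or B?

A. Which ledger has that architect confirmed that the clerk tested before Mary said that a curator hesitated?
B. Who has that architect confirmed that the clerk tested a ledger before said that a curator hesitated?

In B, the wh-phrase is extracted from inside an adjunct island (introduced by "before"), which blocks movement.
In A, the extraction path crosses only that-complement boundaries, which are transparent.
So A is grammatical.

A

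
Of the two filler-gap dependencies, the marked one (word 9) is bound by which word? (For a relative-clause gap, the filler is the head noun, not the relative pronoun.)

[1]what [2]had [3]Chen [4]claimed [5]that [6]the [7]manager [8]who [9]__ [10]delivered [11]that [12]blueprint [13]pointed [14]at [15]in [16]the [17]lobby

7

The marked gap is inside the relative clause, the subject of "delivered".
Its filler is the head noun "manager" (via "who"), at word 7.
(The other dependency links word 1 to a gap after word 14.)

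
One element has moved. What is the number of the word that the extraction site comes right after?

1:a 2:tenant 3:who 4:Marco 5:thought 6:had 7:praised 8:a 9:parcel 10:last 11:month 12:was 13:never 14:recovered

The displaced element is "a tenant" (word 2).
It is linked across 1 clause boundary (Ø).
It functions as the subject of "praised", so the gap sits immediately after word 5 ("thought").
Base order: Marco thought a tenant had praised a parcel last month.

5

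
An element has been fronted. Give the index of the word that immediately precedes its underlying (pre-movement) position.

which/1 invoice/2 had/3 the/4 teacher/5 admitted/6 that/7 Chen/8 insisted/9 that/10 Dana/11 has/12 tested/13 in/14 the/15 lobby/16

13

The displaced element is "which invoice" (word 2).
It is linked across 2 clause boundaries (that → that).
It functions as the direct object of "tested", so the gap sits immediately after word 13 ("tested").
Base order: The teacher had admitted that Chen insisted that Dana has tested which invoice in the lobby.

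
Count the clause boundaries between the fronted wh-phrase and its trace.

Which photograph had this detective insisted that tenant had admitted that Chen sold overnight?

2

"which photograph" is extracted from the object of "sold".
Boundaries crossed, outermost first: [Ø], [that] — 2 in total.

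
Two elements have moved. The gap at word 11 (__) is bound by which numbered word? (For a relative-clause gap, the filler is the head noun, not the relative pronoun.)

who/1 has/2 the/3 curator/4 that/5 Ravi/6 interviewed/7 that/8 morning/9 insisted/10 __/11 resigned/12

1

The marked gap is the subject of "resigned".
Its filler is the fronted wh-phrase "who", at word 1.
(The other dependency links word 4 to a gap after word 7.)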